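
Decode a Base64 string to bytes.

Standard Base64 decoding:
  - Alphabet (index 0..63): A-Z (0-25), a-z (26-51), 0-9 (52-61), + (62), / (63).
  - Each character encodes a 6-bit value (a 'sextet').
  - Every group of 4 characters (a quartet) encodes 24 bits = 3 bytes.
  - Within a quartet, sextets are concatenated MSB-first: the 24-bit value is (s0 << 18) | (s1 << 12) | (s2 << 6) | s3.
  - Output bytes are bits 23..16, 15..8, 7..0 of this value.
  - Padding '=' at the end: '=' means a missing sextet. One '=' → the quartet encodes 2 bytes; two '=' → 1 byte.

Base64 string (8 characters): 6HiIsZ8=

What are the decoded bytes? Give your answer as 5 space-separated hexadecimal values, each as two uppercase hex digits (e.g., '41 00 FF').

After char 0 ('6'=58): chars_in_quartet=1 acc=0x3A bytes_emitted=0
After char 1 ('H'=7): chars_in_quartet=2 acc=0xE87 bytes_emitted=0
After char 2 ('i'=34): chars_in_quartet=3 acc=0x3A1E2 bytes_emitted=0
After char 3 ('I'=8): chars_in_quartet=4 acc=0xE87888 -> emit E8 78 88, reset; bytes_emitted=3
After char 4 ('s'=44): chars_in_quartet=1 acc=0x2C bytes_emitted=3
After char 5 ('Z'=25): chars_in_quartet=2 acc=0xB19 bytes_emitted=3
After char 6 ('8'=60): chars_in_quartet=3 acc=0x2C67C bytes_emitted=3
Padding '=': partial quartet acc=0x2C67C -> emit B1 9F; bytes_emitted=5

Answer: E8 78 88 B1 9F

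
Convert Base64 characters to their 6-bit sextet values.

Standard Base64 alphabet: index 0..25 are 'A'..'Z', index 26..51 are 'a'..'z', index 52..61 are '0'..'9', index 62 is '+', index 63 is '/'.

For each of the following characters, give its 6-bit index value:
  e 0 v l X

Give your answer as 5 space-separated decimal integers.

Answer: 30 52 47 37 23

Derivation:
'e': a..z range, 26 + ord('e') − ord('a') = 30
'0': 0..9 range, 52 + ord('0') − ord('0') = 52
'v': a..z range, 26 + ord('v') − ord('a') = 47
'l': a..z range, 26 + ord('l') − ord('a') = 37
'X': A..Z range, ord('X') − ord('A') = 23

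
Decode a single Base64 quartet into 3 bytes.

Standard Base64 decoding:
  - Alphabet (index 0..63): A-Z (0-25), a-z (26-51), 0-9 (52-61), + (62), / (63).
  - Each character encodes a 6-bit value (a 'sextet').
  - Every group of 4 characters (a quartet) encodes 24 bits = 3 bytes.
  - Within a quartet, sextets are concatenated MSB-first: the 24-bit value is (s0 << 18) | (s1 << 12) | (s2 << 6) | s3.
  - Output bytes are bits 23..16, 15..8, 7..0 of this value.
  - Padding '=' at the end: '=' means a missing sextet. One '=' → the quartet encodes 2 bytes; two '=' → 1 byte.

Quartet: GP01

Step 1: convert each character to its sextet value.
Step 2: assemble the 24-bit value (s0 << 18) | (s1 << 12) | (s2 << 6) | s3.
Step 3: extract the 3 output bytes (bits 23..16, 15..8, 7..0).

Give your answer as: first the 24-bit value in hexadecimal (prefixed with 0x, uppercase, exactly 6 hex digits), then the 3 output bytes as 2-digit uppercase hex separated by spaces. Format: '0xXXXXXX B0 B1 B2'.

Sextets: G=6, P=15, 0=52, 1=53
24-bit: (6<<18) | (15<<12) | (52<<6) | 53
      = 0x180000 | 0x00F000 | 0x000D00 | 0x000035
      = 0x18FD35
Bytes: (v>>16)&0xFF=18, (v>>8)&0xFF=FD, v&0xFF=35

Answer: 0x18FD35 18 FD 35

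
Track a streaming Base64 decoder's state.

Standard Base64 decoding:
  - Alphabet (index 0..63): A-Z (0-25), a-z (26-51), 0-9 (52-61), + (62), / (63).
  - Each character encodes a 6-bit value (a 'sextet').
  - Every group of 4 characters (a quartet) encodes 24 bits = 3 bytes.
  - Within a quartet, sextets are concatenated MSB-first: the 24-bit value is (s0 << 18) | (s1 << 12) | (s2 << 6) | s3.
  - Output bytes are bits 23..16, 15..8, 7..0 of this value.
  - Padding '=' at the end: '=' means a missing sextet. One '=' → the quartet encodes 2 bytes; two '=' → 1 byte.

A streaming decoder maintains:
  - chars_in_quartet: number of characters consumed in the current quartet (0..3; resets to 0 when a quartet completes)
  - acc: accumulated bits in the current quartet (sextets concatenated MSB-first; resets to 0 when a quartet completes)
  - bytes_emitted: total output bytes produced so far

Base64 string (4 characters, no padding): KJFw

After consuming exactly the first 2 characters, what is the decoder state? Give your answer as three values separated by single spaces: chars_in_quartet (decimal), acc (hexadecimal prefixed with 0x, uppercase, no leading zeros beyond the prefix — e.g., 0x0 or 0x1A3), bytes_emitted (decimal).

Answer: 2 0x289 0

Derivation:
After char 0 ('K'=10): chars_in_quartet=1 acc=0xA bytes_emitted=0
After char 1 ('J'=9): chars_in_quartet=2 acc=0x289 bytes_emitted=0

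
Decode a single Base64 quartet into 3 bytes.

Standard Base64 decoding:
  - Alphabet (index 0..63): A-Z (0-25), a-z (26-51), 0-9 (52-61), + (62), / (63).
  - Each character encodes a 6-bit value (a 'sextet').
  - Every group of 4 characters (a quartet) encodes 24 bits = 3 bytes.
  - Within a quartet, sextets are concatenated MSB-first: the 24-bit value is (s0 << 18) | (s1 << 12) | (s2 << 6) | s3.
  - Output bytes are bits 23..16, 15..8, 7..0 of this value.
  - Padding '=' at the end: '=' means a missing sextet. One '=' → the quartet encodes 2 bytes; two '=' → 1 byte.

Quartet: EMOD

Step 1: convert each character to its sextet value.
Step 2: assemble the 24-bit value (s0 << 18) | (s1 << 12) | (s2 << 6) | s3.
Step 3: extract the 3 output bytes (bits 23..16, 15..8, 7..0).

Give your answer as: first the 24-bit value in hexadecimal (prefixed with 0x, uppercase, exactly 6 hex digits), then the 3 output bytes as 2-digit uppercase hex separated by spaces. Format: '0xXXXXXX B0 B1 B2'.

Sextets: E=4, M=12, O=14, D=3
24-bit: (4<<18) | (12<<12) | (14<<6) | 3
      = 0x100000 | 0x00C000 | 0x000380 | 0x000003
      = 0x10C383
Bytes: (v>>16)&0xFF=10, (v>>8)&0xFF=C3, v&0xFF=83

Answer: 0x10C383 10 C3 83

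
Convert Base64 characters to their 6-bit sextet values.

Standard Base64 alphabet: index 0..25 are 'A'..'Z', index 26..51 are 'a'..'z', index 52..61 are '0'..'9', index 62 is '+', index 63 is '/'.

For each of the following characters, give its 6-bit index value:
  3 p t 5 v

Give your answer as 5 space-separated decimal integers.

'3': 0..9 range, 52 + ord('3') − ord('0') = 55
'p': a..z range, 26 + ord('p') − ord('a') = 41
't': a..z range, 26 + ord('t') − ord('a') = 45
'5': 0..9 range, 52 + ord('5') − ord('0') = 57
'v': a..z range, 26 + ord('v') − ord('a') = 47

Answer: 55 41 45 57 47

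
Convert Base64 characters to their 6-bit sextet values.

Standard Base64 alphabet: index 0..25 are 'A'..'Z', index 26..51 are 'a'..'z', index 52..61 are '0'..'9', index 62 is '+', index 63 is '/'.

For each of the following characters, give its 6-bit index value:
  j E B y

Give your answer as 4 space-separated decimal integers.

'j': a..z range, 26 + ord('j') − ord('a') = 35
'E': A..Z range, ord('E') − ord('A') = 4
'B': A..Z range, ord('B') − ord('A') = 1
'y': a..z range, 26 + ord('y') − ord('a') = 50

Answer: 35 4 1 50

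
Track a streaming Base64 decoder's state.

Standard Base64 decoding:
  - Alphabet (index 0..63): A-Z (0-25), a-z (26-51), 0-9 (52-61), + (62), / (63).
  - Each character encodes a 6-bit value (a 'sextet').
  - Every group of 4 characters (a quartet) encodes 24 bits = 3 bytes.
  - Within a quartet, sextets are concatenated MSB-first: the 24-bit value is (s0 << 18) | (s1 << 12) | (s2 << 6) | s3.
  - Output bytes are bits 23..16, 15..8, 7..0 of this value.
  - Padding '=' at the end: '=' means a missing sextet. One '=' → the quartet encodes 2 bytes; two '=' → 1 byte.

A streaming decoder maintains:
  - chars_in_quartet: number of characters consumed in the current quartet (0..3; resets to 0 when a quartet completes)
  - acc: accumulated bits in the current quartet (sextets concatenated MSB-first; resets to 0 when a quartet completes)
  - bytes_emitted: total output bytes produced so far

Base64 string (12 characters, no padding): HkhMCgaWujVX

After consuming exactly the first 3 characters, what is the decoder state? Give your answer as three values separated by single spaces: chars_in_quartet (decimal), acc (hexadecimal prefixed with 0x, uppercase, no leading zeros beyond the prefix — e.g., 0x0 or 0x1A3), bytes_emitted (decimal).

After char 0 ('H'=7): chars_in_quartet=1 acc=0x7 bytes_emitted=0
After char 1 ('k'=36): chars_in_quartet=2 acc=0x1E4 bytes_emitted=0
After char 2 ('h'=33): chars_in_quartet=3 acc=0x7921 bytes_emitted=0

Answer: 3 0x7921 0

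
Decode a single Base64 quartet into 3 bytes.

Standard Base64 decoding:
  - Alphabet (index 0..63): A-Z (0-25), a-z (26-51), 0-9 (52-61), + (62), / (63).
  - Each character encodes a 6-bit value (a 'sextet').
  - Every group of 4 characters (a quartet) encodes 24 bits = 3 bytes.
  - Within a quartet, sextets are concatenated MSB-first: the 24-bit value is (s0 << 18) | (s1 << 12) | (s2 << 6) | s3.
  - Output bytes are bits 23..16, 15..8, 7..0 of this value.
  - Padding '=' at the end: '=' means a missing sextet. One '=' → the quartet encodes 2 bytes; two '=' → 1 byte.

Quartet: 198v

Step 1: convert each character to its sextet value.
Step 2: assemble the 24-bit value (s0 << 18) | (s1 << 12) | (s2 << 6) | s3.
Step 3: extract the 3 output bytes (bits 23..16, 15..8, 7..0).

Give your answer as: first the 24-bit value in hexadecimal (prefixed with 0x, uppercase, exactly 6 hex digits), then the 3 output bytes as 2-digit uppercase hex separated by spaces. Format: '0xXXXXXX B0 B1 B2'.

Answer: 0xD7DF2F D7 DF 2F

Derivation:
Sextets: 1=53, 9=61, 8=60, v=47
24-bit: (53<<18) | (61<<12) | (60<<6) | 47
      = 0xD40000 | 0x03D000 | 0x000F00 | 0x00002F
      = 0xD7DF2F
Bytes: (v>>16)&0xFF=D7, (v>>8)&0xFF=DF, v&0xFF=2F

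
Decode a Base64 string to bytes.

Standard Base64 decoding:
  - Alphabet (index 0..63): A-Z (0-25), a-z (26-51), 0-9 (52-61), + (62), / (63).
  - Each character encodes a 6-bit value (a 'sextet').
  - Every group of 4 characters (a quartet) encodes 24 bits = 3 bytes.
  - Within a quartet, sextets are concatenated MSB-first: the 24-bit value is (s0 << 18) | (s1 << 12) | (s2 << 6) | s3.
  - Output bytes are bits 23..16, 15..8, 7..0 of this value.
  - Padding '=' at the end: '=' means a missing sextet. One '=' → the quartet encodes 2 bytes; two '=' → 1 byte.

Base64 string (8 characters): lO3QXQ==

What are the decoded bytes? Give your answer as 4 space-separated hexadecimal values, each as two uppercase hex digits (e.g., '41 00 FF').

After char 0 ('l'=37): chars_in_quartet=1 acc=0x25 bytes_emitted=0
After char 1 ('O'=14): chars_in_quartet=2 acc=0x94E bytes_emitted=0
After char 2 ('3'=55): chars_in_quartet=3 acc=0x253B7 bytes_emitted=0
After char 3 ('Q'=16): chars_in_quartet=4 acc=0x94EDD0 -> emit 94 ED D0, reset; bytes_emitted=3
After char 4 ('X'=23): chars_in_quartet=1 acc=0x17 bytes_emitted=3
After char 5 ('Q'=16): chars_in_quartet=2 acc=0x5D0 bytes_emitted=3
Padding '==': partial quartet acc=0x5D0 -> emit 5D; bytes_emitted=4

Answer: 94 ED D0 5D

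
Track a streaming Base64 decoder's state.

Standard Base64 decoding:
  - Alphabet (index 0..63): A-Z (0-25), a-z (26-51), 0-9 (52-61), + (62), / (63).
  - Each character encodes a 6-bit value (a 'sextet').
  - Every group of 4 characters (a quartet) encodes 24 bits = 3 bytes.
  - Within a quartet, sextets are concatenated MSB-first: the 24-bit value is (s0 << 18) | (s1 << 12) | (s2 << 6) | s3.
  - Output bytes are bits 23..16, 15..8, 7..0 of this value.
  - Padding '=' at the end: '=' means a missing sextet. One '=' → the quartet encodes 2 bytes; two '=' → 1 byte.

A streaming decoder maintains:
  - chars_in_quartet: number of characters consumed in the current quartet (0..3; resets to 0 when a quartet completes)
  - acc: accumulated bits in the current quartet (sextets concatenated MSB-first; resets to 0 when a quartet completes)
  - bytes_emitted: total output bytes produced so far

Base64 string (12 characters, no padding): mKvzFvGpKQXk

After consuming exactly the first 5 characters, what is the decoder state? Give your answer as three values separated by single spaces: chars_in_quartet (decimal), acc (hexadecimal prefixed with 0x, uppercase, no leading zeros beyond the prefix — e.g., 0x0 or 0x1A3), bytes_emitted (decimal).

After char 0 ('m'=38): chars_in_quartet=1 acc=0x26 bytes_emitted=0
After char 1 ('K'=10): chars_in_quartet=2 acc=0x98A bytes_emitted=0
After char 2 ('v'=47): chars_in_quartet=3 acc=0x262AF bytes_emitted=0
After char 3 ('z'=51): chars_in_quartet=4 acc=0x98ABF3 -> emit 98 AB F3, reset; bytes_emitted=3
After char 4 ('F'=5): chars_in_quartet=1 acc=0x5 bytes_emitted=3

Answer: 1 0x5 3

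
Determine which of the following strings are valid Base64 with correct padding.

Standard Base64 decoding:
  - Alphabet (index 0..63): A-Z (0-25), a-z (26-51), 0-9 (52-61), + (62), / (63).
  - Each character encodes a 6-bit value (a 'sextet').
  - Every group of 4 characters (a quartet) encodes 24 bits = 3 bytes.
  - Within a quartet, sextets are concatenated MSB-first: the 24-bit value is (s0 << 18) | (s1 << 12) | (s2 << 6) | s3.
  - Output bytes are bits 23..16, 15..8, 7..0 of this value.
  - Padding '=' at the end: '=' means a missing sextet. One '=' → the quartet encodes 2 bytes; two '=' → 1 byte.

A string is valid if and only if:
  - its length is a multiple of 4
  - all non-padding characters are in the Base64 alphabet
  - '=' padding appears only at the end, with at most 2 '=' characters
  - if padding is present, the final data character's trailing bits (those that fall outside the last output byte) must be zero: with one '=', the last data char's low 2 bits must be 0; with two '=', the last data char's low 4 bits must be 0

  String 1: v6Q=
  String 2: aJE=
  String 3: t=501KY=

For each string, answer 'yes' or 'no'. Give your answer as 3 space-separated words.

Answer: yes yes no

Derivation:
String 1: 'v6Q=' → valid
String 2: 'aJE=' → valid
String 3: 't=501KY=' → invalid (bad char(s): ['=']; '=' in middle)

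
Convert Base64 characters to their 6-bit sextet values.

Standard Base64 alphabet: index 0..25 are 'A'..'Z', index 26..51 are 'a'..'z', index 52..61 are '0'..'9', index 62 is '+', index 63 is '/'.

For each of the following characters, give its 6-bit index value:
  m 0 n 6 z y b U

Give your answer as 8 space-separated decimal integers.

'm': a..z range, 26 + ord('m') − ord('a') = 38
'0': 0..9 range, 52 + ord('0') − ord('0') = 52
'n': a..z range, 26 + ord('n') − ord('a') = 39
'6': 0..9 range, 52 + ord('6') − ord('0') = 58
'z': a..z range, 26 + ord('z') − ord('a') = 51
'y': a..z range, 26 + ord('y') − ord('a') = 50
'b': a..z range, 26 + ord('b') − ord('a') = 27
'U': A..Z range, ord('U') − ord('A') = 20

Answer: 38 52 39 58 51 50 27 20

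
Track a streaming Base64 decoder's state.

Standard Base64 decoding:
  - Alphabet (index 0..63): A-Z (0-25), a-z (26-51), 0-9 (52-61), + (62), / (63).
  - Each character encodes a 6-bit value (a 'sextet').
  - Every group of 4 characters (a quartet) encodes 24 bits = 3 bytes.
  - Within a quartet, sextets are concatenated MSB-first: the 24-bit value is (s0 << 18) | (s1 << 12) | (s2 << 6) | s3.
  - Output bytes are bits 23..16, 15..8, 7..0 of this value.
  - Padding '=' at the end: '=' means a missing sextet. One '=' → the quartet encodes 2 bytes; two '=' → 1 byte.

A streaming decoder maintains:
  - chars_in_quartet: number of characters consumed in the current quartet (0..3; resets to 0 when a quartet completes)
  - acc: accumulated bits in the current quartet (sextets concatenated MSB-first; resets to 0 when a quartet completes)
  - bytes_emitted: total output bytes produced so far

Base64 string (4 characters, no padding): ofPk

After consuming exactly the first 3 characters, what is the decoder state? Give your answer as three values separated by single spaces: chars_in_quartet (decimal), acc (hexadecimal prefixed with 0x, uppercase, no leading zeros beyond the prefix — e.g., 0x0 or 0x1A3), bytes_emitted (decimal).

Answer: 3 0x287CF 0

Derivation:
After char 0 ('o'=40): chars_in_quartet=1 acc=0x28 bytes_emitted=0
After char 1 ('f'=31): chars_in_quartet=2 acc=0xA1F bytes_emitted=0
After char 2 ('P'=15): chars_in_quartet=3 acc=0x287CF bytes_emitted=0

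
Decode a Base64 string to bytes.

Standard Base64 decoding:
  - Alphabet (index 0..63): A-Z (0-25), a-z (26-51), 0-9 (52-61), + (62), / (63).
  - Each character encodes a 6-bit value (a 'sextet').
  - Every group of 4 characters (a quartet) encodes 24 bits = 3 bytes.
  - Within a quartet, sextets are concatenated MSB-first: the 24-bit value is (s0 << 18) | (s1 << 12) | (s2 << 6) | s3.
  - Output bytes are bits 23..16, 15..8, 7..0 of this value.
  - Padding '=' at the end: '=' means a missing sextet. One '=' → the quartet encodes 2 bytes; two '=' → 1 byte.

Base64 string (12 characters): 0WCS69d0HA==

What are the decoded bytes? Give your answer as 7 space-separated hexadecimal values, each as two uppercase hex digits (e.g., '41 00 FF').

After char 0 ('0'=52): chars_in_quartet=1 acc=0x34 bytes_emitted=0
After char 1 ('W'=22): chars_in_quartet=2 acc=0xD16 bytes_emitted=0
After char 2 ('C'=2): chars_in_quartet=3 acc=0x34582 bytes_emitted=0
After char 3 ('S'=18): chars_in_quartet=4 acc=0xD16092 -> emit D1 60 92, reset; bytes_emitted=3
After char 4 ('6'=58): chars_in_quartet=1 acc=0x3A bytes_emitted=3
After char 5 ('9'=61): chars_in_quartet=2 acc=0xEBD bytes_emitted=3
After char 6 ('d'=29): chars_in_quartet=3 acc=0x3AF5D bytes_emitted=3
After char 7 ('0'=52): chars_in_quartet=4 acc=0xEBD774 -> emit EB D7 74, reset; bytes_emitted=6
After char 8 ('H'=7): chars_in_quartet=1 acc=0x7 bytes_emitted=6
After char 9 ('A'=0): chars_in_quartet=2 acc=0x1C0 bytes_emitted=6
Padding '==': partial quartet acc=0x1C0 -> emit 1C; bytes_emitted=7

Answer: D1 60 92 EB D7 74 1C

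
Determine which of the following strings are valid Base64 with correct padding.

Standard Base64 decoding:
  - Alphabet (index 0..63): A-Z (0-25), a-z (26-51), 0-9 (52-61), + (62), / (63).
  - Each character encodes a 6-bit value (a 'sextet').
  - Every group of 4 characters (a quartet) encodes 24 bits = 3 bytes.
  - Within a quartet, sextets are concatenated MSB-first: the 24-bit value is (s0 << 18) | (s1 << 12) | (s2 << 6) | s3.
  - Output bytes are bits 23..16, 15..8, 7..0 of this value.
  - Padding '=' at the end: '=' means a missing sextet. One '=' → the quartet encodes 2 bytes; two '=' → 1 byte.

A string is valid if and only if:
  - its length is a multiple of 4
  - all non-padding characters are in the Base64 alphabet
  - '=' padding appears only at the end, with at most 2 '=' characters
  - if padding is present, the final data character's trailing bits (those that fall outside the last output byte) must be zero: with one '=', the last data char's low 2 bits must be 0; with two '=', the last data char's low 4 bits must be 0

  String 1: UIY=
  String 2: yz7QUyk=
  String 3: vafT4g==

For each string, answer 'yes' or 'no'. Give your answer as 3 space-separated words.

Answer: yes yes yes

Derivation:
String 1: 'UIY=' → valid
String 2: 'yz7QUyk=' → valid
String 3: 'vafT4g==' → valid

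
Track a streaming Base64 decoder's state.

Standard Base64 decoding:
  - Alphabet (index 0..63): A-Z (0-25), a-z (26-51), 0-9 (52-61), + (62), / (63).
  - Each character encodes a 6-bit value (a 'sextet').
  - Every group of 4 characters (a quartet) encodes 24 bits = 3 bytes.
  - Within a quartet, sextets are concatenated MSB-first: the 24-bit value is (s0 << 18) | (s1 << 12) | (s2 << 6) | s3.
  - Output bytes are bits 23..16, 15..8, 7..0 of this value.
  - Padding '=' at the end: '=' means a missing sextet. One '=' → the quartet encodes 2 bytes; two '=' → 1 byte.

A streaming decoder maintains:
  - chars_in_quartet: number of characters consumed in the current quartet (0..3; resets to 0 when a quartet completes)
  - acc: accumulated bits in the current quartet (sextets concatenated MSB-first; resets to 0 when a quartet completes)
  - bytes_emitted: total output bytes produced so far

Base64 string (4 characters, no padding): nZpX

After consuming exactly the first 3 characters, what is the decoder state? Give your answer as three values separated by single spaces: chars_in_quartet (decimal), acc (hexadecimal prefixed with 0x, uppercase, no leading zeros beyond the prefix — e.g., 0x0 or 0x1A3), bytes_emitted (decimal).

Answer: 3 0x27669 0

Derivation:
After char 0 ('n'=39): chars_in_quartet=1 acc=0x27 bytes_emitted=0
After char 1 ('Z'=25): chars_in_quartet=2 acc=0x9D9 bytes_emitted=0
After char 2 ('p'=41): chars_in_quartet=3 acc=0x27669 bytes_emitted=0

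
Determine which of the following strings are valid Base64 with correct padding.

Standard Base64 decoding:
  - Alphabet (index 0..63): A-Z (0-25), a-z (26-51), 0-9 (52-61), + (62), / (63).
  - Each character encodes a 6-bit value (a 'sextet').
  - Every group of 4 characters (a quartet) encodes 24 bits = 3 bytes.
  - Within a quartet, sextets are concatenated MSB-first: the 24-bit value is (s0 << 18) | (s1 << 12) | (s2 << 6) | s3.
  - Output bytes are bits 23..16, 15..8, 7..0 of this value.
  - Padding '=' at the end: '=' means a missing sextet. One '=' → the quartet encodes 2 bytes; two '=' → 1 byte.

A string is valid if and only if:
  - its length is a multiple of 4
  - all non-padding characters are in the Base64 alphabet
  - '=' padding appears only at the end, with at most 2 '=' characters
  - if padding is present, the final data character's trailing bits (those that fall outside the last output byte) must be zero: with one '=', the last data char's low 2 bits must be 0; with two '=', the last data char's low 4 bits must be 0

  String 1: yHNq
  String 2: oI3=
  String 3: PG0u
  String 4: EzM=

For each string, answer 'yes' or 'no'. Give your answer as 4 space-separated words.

Answer: yes no yes yes

Derivation:
String 1: 'yHNq' → valid
String 2: 'oI3=' → invalid (bad trailing bits)
String 3: 'PG0u' → valid
String 4: 'EzM=' → valid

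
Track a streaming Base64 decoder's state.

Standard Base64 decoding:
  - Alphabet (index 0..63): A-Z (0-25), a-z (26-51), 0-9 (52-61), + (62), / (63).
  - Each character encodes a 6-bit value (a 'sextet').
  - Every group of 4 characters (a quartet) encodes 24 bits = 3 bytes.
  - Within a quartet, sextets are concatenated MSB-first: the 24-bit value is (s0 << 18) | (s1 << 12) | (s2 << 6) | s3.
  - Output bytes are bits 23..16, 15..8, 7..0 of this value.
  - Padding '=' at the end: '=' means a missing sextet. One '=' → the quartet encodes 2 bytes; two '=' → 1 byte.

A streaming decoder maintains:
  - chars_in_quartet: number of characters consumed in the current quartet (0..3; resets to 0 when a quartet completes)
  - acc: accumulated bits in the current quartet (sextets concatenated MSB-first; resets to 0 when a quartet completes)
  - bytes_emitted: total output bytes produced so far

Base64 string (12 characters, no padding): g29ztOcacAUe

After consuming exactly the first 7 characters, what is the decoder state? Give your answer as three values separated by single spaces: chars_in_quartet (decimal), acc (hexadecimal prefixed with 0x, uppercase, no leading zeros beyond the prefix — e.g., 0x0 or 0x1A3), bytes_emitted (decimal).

Answer: 3 0x2D39C 3

Derivation:
After char 0 ('g'=32): chars_in_quartet=1 acc=0x20 bytes_emitted=0
After char 1 ('2'=54): chars_in_quartet=2 acc=0x836 bytes_emitted=0
After char 2 ('9'=61): chars_in_quartet=3 acc=0x20DBD bytes_emitted=0
After char 3 ('z'=51): chars_in_quartet=4 acc=0x836F73 -> emit 83 6F 73, reset; bytes_emitted=3
After char 4 ('t'=45): chars_in_quartet=1 acc=0x2D bytes_emitted=3
After char 5 ('O'=14): chars_in_quartet=2 acc=0xB4E bytes_emitted=3
After char 6 ('c'=28): chars_in_quartet=3 acc=0x2D39C bytes_emitted=3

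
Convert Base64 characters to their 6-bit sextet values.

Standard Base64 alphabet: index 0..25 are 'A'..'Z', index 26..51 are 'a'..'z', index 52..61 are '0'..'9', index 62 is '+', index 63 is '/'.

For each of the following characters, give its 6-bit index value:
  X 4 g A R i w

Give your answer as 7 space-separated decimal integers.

'X': A..Z range, ord('X') − ord('A') = 23
'4': 0..9 range, 52 + ord('4') − ord('0') = 56
'g': a..z range, 26 + ord('g') − ord('a') = 32
'A': A..Z range, ord('A') − ord('A') = 0
'R': A..Z range, ord('R') − ord('A') = 17
'i': a..z range, 26 + ord('i') − ord('a') = 34
'w': a..z range, 26 + ord('w') − ord('a') = 48

Answer: 23 56 32 0 17 34 48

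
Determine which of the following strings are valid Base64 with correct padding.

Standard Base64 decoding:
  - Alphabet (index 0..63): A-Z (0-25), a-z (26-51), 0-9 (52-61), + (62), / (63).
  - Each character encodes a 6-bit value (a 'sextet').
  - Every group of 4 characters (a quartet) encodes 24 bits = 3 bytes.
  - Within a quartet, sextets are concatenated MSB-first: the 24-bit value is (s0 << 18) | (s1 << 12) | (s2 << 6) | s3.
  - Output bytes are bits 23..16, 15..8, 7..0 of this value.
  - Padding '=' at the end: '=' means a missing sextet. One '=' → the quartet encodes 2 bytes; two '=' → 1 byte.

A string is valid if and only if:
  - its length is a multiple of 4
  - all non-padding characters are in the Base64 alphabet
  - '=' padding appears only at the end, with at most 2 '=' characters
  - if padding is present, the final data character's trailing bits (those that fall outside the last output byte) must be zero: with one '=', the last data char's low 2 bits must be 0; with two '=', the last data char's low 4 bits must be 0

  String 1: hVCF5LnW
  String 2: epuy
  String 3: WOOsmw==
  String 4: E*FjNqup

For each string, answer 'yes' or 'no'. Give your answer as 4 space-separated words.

String 1: 'hVCF5LnW' → valid
String 2: 'epuy' → valid
String 3: 'WOOsmw==' → valid
String 4: 'E*FjNqup' → invalid (bad char(s): ['*'])

Answer: yes yes yes no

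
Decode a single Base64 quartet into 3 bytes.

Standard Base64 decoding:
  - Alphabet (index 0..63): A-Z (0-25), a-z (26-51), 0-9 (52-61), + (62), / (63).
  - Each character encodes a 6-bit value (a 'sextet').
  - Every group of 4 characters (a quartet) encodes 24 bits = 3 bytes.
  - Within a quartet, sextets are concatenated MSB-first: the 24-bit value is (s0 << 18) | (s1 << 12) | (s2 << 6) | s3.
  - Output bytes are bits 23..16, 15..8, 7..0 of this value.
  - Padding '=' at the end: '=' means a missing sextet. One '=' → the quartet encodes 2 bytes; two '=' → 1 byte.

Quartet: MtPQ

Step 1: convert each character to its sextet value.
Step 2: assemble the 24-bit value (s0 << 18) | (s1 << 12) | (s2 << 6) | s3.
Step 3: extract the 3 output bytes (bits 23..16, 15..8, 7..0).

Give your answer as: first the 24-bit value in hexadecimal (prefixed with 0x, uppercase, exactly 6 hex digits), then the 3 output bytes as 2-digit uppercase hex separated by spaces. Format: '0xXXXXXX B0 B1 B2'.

Sextets: M=12, t=45, P=15, Q=16
24-bit: (12<<18) | (45<<12) | (15<<6) | 16
      = 0x300000 | 0x02D000 | 0x0003C0 | 0x000010
      = 0x32D3D0
Bytes: (v>>16)&0xFF=32, (v>>8)&0xFF=D3, v&0xFF=D0

Answer: 0x32D3D0 32 D3 D0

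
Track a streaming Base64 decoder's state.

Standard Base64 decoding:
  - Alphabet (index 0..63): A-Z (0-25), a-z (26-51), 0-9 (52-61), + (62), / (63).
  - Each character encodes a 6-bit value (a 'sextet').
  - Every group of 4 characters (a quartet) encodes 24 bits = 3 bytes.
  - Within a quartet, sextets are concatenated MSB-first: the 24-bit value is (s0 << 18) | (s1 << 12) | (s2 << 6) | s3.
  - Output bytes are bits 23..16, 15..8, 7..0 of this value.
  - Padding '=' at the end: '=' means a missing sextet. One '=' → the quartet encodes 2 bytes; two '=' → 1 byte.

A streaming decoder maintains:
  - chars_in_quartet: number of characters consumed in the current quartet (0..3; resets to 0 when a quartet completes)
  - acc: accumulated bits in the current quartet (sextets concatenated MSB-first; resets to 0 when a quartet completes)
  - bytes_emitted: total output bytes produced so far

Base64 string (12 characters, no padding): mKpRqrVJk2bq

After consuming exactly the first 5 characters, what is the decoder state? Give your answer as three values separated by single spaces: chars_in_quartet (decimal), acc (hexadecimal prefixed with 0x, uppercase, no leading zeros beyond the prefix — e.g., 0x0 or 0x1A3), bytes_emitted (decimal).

Answer: 1 0x2A 3

Derivation:
After char 0 ('m'=38): chars_in_quartet=1 acc=0x26 bytes_emitted=0
After char 1 ('K'=10): chars_in_quartet=2 acc=0x98A bytes_emitted=0
After char 2 ('p'=41): chars_in_quartet=3 acc=0x262A9 bytes_emitted=0
After char 3 ('R'=17): chars_in_quartet=4 acc=0x98AA51 -> emit 98 AA 51, reset; bytes_emitted=3
After char 4 ('q'=42): chars_in_quartet=1 acc=0x2A bytes_emitted=3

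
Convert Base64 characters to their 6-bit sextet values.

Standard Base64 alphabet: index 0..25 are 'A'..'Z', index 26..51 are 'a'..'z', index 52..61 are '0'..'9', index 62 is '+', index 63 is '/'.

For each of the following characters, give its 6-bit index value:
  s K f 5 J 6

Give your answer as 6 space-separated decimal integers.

Answer: 44 10 31 57 9 58

Derivation:
's': a..z range, 26 + ord('s') − ord('a') = 44
'K': A..Z range, ord('K') − ord('A') = 10
'f': a..z range, 26 + ord('f') − ord('a') = 31
'5': 0..9 range, 52 + ord('5') − ord('0') = 57
'J': A..Z range, ord('J') − ord('A') = 9
'6': 0..9 range, 52 + ord('6') − ord('0') = 58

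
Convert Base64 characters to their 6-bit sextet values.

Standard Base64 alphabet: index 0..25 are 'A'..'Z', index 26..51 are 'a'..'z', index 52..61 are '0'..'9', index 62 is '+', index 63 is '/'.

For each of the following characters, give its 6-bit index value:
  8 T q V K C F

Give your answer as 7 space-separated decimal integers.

'8': 0..9 range, 52 + ord('8') − ord('0') = 60
'T': A..Z range, ord('T') − ord('A') = 19
'q': a..z range, 26 + ord('q') − ord('a') = 42
'V': A..Z range, ord('V') − ord('A') = 21
'K': A..Z range, ord('K') − ord('A') = 10
'C': A..Z range, ord('C') − ord('A') = 2
'F': A..Z range, ord('F') − ord('A') = 5

Answer: 60 19 42 21 10 2 5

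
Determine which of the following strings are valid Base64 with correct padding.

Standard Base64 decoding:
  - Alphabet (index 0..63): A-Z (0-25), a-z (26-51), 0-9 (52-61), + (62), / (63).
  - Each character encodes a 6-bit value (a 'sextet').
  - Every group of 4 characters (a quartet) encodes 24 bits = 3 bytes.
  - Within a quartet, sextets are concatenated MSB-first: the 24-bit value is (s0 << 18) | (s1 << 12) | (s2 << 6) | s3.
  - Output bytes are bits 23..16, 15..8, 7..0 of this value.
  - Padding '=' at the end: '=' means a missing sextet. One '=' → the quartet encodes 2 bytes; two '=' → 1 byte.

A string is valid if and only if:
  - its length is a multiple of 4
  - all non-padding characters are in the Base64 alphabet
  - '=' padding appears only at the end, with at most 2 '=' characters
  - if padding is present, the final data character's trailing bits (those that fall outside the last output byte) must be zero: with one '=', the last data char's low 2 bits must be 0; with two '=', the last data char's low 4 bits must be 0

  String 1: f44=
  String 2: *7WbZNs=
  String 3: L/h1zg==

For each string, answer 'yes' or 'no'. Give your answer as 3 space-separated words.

Answer: yes no yes

Derivation:
String 1: 'f44=' → valid
String 2: '*7WbZNs=' → invalid (bad char(s): ['*'])
String 3: 'L/h1zg==' → valid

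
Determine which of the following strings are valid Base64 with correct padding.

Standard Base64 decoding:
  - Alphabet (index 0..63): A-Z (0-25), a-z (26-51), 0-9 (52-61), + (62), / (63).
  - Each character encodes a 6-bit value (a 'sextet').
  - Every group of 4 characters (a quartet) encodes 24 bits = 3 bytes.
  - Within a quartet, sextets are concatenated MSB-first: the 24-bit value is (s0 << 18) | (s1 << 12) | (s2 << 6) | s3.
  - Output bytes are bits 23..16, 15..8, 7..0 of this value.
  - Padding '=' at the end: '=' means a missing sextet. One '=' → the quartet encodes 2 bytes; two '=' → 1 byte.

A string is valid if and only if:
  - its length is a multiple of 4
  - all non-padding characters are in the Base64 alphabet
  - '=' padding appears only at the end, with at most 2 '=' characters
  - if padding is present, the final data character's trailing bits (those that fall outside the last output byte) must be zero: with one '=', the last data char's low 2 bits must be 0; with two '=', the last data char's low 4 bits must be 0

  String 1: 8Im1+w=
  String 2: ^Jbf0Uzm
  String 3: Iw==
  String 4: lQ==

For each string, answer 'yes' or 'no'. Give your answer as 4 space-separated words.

Answer: no no yes yes

Derivation:
String 1: '8Im1+w=' → invalid (len=7 not mult of 4)
String 2: '^Jbf0Uzm' → invalid (bad char(s): ['^'])
String 3: 'Iw==' → valid
String 4: 'lQ==' → valid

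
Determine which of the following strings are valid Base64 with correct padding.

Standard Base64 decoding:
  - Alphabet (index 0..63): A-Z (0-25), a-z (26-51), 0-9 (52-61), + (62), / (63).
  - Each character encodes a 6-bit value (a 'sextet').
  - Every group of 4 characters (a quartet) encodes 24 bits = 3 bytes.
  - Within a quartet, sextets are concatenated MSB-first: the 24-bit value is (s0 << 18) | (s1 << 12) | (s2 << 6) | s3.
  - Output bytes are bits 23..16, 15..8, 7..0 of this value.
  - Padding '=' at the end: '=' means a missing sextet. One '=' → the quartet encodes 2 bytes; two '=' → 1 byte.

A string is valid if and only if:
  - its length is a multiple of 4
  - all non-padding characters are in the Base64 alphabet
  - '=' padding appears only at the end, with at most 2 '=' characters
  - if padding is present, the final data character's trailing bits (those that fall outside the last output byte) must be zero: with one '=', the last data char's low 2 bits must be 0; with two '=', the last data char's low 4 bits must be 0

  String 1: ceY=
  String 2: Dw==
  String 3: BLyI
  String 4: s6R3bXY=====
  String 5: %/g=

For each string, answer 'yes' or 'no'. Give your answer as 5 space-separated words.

Answer: yes yes yes no no

Derivation:
String 1: 'ceY=' → valid
String 2: 'Dw==' → valid
String 3: 'BLyI' → valid
String 4: 's6R3bXY=====' → invalid (5 pad chars (max 2))
String 5: '%/g=' → invalid (bad char(s): ['%'])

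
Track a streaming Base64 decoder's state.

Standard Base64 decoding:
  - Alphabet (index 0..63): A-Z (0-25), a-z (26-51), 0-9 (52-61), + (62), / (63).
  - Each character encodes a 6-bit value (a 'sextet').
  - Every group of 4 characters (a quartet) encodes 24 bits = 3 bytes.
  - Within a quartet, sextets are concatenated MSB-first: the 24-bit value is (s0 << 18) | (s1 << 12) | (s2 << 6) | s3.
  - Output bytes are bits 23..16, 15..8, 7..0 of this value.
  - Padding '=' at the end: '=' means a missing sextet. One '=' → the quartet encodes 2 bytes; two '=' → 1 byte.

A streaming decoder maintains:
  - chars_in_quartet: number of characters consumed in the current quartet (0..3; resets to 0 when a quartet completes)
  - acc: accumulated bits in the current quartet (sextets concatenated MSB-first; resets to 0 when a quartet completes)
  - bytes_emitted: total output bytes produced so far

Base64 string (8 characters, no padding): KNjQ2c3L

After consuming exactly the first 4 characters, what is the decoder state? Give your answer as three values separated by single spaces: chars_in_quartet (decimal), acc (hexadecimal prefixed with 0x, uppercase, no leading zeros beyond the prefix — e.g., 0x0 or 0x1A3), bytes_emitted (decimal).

After char 0 ('K'=10): chars_in_quartet=1 acc=0xA bytes_emitted=0
After char 1 ('N'=13): chars_in_quartet=2 acc=0x28D bytes_emitted=0
After char 2 ('j'=35): chars_in_quartet=3 acc=0xA363 bytes_emitted=0
After char 3 ('Q'=16): chars_in_quartet=4 acc=0x28D8D0 -> emit 28 D8 D0, reset; bytes_emitted=3

Answer: 0 0x0 3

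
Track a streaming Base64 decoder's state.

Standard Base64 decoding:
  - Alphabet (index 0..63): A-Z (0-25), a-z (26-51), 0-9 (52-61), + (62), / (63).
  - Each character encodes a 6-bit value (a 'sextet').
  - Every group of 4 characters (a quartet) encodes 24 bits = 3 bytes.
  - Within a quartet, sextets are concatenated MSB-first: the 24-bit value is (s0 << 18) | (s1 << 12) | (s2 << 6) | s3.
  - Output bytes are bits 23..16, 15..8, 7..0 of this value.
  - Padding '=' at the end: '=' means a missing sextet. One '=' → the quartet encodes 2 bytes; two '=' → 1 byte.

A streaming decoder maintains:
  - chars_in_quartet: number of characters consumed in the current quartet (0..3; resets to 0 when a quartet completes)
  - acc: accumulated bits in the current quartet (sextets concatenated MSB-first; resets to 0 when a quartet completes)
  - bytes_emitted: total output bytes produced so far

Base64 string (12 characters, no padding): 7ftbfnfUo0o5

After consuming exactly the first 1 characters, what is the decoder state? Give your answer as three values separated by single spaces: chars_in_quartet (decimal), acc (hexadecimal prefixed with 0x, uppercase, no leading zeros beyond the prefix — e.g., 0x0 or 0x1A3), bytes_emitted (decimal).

Answer: 1 0x3B 0

Derivation:
After char 0 ('7'=59): chars_in_quartet=1 acc=0x3B bytes_emitted=0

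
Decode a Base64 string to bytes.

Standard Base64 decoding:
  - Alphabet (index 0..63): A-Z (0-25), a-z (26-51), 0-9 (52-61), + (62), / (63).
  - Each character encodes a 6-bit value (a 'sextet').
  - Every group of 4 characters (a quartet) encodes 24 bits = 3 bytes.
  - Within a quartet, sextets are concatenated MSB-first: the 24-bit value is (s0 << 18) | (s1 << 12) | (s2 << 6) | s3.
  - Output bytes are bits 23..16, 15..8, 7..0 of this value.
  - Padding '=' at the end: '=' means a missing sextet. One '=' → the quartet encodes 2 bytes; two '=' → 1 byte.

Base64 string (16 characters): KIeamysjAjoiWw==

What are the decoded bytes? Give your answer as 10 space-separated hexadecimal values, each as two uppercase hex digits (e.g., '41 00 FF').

Answer: 28 87 9A 9B 2B 23 02 3A 22 5B

Derivation:
After char 0 ('K'=10): chars_in_quartet=1 acc=0xA bytes_emitted=0
After char 1 ('I'=8): chars_in_quartet=2 acc=0x288 bytes_emitted=0
After char 2 ('e'=30): chars_in_quartet=3 acc=0xA21E bytes_emitted=0
After char 3 ('a'=26): chars_in_quartet=4 acc=0x28879A -> emit 28 87 9A, reset; bytes_emitted=3
After char 4 ('m'=38): chars_in_quartet=1 acc=0x26 bytes_emitted=3
After char 5 ('y'=50): chars_in_quartet=2 acc=0x9B2 bytes_emitted=3
After char 6 ('s'=44): chars_in_quartet=3 acc=0x26CAC bytes_emitted=3
After char 7 ('j'=35): chars_in_quartet=4 acc=0x9B2B23 -> emit 9B 2B 23, reset; bytes_emitted=6
After char 8 ('A'=0): chars_in_quartet=1 acc=0x0 bytes_emitted=6
After char 9 ('j'=35): chars_in_quartet=2 acc=0x23 bytes_emitted=6
After char 10 ('o'=40): chars_in_quartet=3 acc=0x8E8 bytes_emitted=6
After char 11 ('i'=34): chars_in_quartet=4 acc=0x23A22 -> emit 02 3A 22, reset; bytes_emitted=9
After char 12 ('W'=22): chars_in_quartet=1 acc=0x16 bytes_emitted=9
After char 13 ('w'=48): chars_in_quartet=2 acc=0x5B0 bytes_emitted=9
Padding '==': partial quartet acc=0x5B0 -> emit 5B; bytes_emitted=10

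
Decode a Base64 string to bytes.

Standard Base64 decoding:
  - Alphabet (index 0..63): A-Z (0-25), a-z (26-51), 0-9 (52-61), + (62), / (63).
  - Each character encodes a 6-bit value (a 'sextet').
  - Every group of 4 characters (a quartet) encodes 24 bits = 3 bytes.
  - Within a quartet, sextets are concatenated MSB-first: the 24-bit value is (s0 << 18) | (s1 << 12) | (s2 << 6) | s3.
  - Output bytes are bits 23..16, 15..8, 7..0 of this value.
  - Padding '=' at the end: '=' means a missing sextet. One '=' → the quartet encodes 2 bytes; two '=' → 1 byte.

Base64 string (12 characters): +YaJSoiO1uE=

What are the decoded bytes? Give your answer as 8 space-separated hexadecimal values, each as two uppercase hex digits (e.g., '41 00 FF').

After char 0 ('+'=62): chars_in_quartet=1 acc=0x3E bytes_emitted=0
After char 1 ('Y'=24): chars_in_quartet=2 acc=0xF98 bytes_emitted=0
After char 2 ('a'=26): chars_in_quartet=3 acc=0x3E61A bytes_emitted=0
After char 3 ('J'=9): chars_in_quartet=4 acc=0xF98689 -> emit F9 86 89, reset; bytes_emitted=3
After char 4 ('S'=18): chars_in_quartet=1 acc=0x12 bytes_emitted=3
After char 5 ('o'=40): chars_in_quartet=2 acc=0x4A8 bytes_emitted=3
After char 6 ('i'=34): chars_in_quartet=3 acc=0x12A22 bytes_emitted=3
After char 7 ('O'=14): chars_in_quartet=4 acc=0x4A888E -> emit 4A 88 8E, reset; bytes_emitted=6
After char 8 ('1'=53): chars_in_quartet=1 acc=0x35 bytes_emitted=6
After char 9 ('u'=46): chars_in_quartet=2 acc=0xD6E bytes_emitted=6
After char 10 ('E'=4): chars_in_quartet=3 acc=0x35B84 bytes_emitted=6
Padding '=': partial quartet acc=0x35B84 -> emit D6 E1; bytes_emitted=8

Answer: F9 86 89 4A 88 8E D6 E1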